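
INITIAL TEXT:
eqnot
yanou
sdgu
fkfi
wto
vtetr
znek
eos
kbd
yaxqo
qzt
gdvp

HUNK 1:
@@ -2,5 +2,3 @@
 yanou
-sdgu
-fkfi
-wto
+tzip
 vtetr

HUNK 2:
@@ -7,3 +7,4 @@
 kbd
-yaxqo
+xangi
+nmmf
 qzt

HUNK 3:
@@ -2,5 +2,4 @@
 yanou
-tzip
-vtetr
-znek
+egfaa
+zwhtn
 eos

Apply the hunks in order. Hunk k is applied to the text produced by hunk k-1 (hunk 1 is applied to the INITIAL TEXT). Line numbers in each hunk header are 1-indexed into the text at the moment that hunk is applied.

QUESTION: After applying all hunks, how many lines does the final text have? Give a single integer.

Answer: 10

Derivation:
Hunk 1: at line 2 remove [sdgu,fkfi,wto] add [tzip] -> 10 lines: eqnot yanou tzip vtetr znek eos kbd yaxqo qzt gdvp
Hunk 2: at line 7 remove [yaxqo] add [xangi,nmmf] -> 11 lines: eqnot yanou tzip vtetr znek eos kbd xangi nmmf qzt gdvp
Hunk 3: at line 2 remove [tzip,vtetr,znek] add [egfaa,zwhtn] -> 10 lines: eqnot yanou egfaa zwhtn eos kbd xangi nmmf qzt gdvp
Final line count: 10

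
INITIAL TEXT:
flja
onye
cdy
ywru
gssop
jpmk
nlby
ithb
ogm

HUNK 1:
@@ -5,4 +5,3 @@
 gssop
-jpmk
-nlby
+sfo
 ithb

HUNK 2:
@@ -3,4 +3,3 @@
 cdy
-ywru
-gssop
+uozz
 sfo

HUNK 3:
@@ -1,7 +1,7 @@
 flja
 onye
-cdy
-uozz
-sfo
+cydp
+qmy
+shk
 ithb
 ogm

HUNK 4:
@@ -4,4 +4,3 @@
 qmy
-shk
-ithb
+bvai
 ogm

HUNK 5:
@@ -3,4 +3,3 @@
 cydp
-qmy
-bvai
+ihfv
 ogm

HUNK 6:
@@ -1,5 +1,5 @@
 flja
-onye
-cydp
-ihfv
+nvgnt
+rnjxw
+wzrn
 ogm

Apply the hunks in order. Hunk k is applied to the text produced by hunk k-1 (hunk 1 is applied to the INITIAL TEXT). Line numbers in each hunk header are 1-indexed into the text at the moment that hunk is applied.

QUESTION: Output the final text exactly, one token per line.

Hunk 1: at line 5 remove [jpmk,nlby] add [sfo] -> 8 lines: flja onye cdy ywru gssop sfo ithb ogm
Hunk 2: at line 3 remove [ywru,gssop] add [uozz] -> 7 lines: flja onye cdy uozz sfo ithb ogm
Hunk 3: at line 1 remove [cdy,uozz,sfo] add [cydp,qmy,shk] -> 7 lines: flja onye cydp qmy shk ithb ogm
Hunk 4: at line 4 remove [shk,ithb] add [bvai] -> 6 lines: flja onye cydp qmy bvai ogm
Hunk 5: at line 3 remove [qmy,bvai] add [ihfv] -> 5 lines: flja onye cydp ihfv ogm
Hunk 6: at line 1 remove [onye,cydp,ihfv] add [nvgnt,rnjxw,wzrn] -> 5 lines: flja nvgnt rnjxw wzrn ogm

Answer: flja
nvgnt
rnjxw
wzrn
ogm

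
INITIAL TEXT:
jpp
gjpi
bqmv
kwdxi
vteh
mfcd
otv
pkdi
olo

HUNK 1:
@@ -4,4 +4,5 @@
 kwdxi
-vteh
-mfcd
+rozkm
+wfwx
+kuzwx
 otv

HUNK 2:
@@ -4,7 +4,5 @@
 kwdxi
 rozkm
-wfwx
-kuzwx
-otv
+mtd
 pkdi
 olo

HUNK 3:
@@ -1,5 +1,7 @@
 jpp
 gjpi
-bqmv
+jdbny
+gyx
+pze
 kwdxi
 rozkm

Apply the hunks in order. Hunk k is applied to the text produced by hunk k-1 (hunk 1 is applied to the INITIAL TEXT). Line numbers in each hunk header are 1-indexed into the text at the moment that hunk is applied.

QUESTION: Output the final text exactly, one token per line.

Hunk 1: at line 4 remove [vteh,mfcd] add [rozkm,wfwx,kuzwx] -> 10 lines: jpp gjpi bqmv kwdxi rozkm wfwx kuzwx otv pkdi olo
Hunk 2: at line 4 remove [wfwx,kuzwx,otv] add [mtd] -> 8 lines: jpp gjpi bqmv kwdxi rozkm mtd pkdi olo
Hunk 3: at line 1 remove [bqmv] add [jdbny,gyx,pze] -> 10 lines: jpp gjpi jdbny gyx pze kwdxi rozkm mtd pkdi olo

Answer: jpp
gjpi
jdbny
gyx
pze
kwdxi
rozkm
mtd
pkdi
olo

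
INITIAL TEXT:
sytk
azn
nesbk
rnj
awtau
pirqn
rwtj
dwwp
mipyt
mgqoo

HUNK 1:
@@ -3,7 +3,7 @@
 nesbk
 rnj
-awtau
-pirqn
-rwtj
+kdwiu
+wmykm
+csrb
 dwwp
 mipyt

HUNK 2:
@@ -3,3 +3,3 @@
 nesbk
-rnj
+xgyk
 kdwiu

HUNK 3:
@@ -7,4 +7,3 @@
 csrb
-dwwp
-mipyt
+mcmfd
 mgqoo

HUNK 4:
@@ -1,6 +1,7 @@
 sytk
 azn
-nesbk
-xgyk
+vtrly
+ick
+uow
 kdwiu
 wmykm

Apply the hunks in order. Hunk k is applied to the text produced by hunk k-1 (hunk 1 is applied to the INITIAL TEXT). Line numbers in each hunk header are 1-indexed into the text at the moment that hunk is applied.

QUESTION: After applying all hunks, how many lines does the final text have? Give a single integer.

Hunk 1: at line 3 remove [awtau,pirqn,rwtj] add [kdwiu,wmykm,csrb] -> 10 lines: sytk azn nesbk rnj kdwiu wmykm csrb dwwp mipyt mgqoo
Hunk 2: at line 3 remove [rnj] add [xgyk] -> 10 lines: sytk azn nesbk xgyk kdwiu wmykm csrb dwwp mipyt mgqoo
Hunk 3: at line 7 remove [dwwp,mipyt] add [mcmfd] -> 9 lines: sytk azn nesbk xgyk kdwiu wmykm csrb mcmfd mgqoo
Hunk 4: at line 1 remove [nesbk,xgyk] add [vtrly,ick,uow] -> 10 lines: sytk azn vtrly ick uow kdwiu wmykm csrb mcmfd mgqoo
Final line count: 10

Answer: 10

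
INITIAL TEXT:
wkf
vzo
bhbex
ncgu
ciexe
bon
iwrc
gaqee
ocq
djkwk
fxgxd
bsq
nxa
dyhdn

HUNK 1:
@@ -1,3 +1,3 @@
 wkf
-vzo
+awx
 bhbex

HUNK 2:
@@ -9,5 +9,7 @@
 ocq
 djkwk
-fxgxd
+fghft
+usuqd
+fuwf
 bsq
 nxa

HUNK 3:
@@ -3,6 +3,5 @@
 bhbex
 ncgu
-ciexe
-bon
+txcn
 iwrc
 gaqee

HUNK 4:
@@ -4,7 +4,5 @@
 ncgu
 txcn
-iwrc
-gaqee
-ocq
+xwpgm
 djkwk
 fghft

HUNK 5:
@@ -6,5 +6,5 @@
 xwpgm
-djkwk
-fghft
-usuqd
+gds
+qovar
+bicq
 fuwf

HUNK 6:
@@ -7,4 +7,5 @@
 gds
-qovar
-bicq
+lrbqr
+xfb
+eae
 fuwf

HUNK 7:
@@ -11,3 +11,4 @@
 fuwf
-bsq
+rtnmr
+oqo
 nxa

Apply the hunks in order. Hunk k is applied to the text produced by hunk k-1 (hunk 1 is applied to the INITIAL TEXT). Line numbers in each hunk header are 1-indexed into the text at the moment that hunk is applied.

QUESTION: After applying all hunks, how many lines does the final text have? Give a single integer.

Hunk 1: at line 1 remove [vzo] add [awx] -> 14 lines: wkf awx bhbex ncgu ciexe bon iwrc gaqee ocq djkwk fxgxd bsq nxa dyhdn
Hunk 2: at line 9 remove [fxgxd] add [fghft,usuqd,fuwf] -> 16 lines: wkf awx bhbex ncgu ciexe bon iwrc gaqee ocq djkwk fghft usuqd fuwf bsq nxa dyhdn
Hunk 3: at line 3 remove [ciexe,bon] add [txcn] -> 15 lines: wkf awx bhbex ncgu txcn iwrc gaqee ocq djkwk fghft usuqd fuwf bsq nxa dyhdn
Hunk 4: at line 4 remove [iwrc,gaqee,ocq] add [xwpgm] -> 13 lines: wkf awx bhbex ncgu txcn xwpgm djkwk fghft usuqd fuwf bsq nxa dyhdn
Hunk 5: at line 6 remove [djkwk,fghft,usuqd] add [gds,qovar,bicq] -> 13 lines: wkf awx bhbex ncgu txcn xwpgm gds qovar bicq fuwf bsq nxa dyhdn
Hunk 6: at line 7 remove [qovar,bicq] add [lrbqr,xfb,eae] -> 14 lines: wkf awx bhbex ncgu txcn xwpgm gds lrbqr xfb eae fuwf bsq nxa dyhdn
Hunk 7: at line 11 remove [bsq] add [rtnmr,oqo] -> 15 lines: wkf awx bhbex ncgu txcn xwpgm gds lrbqr xfb eae fuwf rtnmr oqo nxa dyhdn
Final line count: 15

Answer: 15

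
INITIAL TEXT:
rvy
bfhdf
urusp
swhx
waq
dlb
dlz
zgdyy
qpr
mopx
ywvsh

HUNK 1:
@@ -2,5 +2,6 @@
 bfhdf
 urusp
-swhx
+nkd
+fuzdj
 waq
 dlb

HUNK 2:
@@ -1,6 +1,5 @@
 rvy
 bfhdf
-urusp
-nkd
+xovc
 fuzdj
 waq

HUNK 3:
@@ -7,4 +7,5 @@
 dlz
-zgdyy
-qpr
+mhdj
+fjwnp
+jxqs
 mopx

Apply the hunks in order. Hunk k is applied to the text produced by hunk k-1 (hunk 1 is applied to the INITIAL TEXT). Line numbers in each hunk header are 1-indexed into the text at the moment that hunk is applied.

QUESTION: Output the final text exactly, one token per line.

Answer: rvy
bfhdf
xovc
fuzdj
waq
dlb
dlz
mhdj
fjwnp
jxqs
mopx
ywvsh

Derivation:
Hunk 1: at line 2 remove [swhx] add [nkd,fuzdj] -> 12 lines: rvy bfhdf urusp nkd fuzdj waq dlb dlz zgdyy qpr mopx ywvsh
Hunk 2: at line 1 remove [urusp,nkd] add [xovc] -> 11 lines: rvy bfhdf xovc fuzdj waq dlb dlz zgdyy qpr mopx ywvsh
Hunk 3: at line 7 remove [zgdyy,qpr] add [mhdj,fjwnp,jxqs] -> 12 lines: rvy bfhdf xovc fuzdj waq dlb dlz mhdj fjwnp jxqs mopx ywvsh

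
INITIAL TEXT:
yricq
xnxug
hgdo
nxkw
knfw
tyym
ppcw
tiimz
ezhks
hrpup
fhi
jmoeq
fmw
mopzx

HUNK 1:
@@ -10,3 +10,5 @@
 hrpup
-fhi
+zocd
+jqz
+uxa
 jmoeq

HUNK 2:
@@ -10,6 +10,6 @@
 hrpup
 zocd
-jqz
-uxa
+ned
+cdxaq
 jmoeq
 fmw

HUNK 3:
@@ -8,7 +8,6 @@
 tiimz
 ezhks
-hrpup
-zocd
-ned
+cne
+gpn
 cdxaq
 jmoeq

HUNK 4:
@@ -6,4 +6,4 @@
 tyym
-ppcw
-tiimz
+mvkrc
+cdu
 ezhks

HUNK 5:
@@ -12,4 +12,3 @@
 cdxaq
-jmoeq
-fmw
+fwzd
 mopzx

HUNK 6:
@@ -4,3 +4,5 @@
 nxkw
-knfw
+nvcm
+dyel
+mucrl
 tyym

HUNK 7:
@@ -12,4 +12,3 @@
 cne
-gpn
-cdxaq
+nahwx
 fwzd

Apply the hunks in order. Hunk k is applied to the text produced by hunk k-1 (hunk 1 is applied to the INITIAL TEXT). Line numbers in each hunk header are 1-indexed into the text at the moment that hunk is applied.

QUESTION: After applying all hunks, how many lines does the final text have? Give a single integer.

Hunk 1: at line 10 remove [fhi] add [zocd,jqz,uxa] -> 16 lines: yricq xnxug hgdo nxkw knfw tyym ppcw tiimz ezhks hrpup zocd jqz uxa jmoeq fmw mopzx
Hunk 2: at line 10 remove [jqz,uxa] add [ned,cdxaq] -> 16 lines: yricq xnxug hgdo nxkw knfw tyym ppcw tiimz ezhks hrpup zocd ned cdxaq jmoeq fmw mopzx
Hunk 3: at line 8 remove [hrpup,zocd,ned] add [cne,gpn] -> 15 lines: yricq xnxug hgdo nxkw knfw tyym ppcw tiimz ezhks cne gpn cdxaq jmoeq fmw mopzx
Hunk 4: at line 6 remove [ppcw,tiimz] add [mvkrc,cdu] -> 15 lines: yricq xnxug hgdo nxkw knfw tyym mvkrc cdu ezhks cne gpn cdxaq jmoeq fmw mopzx
Hunk 5: at line 12 remove [jmoeq,fmw] add [fwzd] -> 14 lines: yricq xnxug hgdo nxkw knfw tyym mvkrc cdu ezhks cne gpn cdxaq fwzd mopzx
Hunk 6: at line 4 remove [knfw] add [nvcm,dyel,mucrl] -> 16 lines: yricq xnxug hgdo nxkw nvcm dyel mucrl tyym mvkrc cdu ezhks cne gpn cdxaq fwzd mopzx
Hunk 7: at line 12 remove [gpn,cdxaq] add [nahwx] -> 15 lines: yricq xnxug hgdo nxkw nvcm dyel mucrl tyym mvkrc cdu ezhks cne nahwx fwzd mopzx
Final line count: 15

Answer: 15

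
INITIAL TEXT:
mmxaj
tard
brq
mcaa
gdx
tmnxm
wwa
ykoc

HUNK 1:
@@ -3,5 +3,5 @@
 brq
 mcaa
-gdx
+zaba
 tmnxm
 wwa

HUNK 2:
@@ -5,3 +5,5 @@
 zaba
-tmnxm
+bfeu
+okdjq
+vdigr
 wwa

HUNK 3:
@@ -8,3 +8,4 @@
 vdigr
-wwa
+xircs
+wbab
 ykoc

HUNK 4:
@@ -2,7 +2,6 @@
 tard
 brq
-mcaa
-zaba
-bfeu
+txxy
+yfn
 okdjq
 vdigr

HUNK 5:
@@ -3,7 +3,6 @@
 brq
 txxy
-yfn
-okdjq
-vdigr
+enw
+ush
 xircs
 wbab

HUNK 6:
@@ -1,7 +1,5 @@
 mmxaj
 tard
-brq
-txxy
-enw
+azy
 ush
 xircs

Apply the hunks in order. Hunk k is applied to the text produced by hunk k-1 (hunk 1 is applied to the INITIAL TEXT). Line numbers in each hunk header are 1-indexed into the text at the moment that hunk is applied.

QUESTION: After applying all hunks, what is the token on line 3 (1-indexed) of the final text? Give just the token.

Hunk 1: at line 3 remove [gdx] add [zaba] -> 8 lines: mmxaj tard brq mcaa zaba tmnxm wwa ykoc
Hunk 2: at line 5 remove [tmnxm] add [bfeu,okdjq,vdigr] -> 10 lines: mmxaj tard brq mcaa zaba bfeu okdjq vdigr wwa ykoc
Hunk 3: at line 8 remove [wwa] add [xircs,wbab] -> 11 lines: mmxaj tard brq mcaa zaba bfeu okdjq vdigr xircs wbab ykoc
Hunk 4: at line 2 remove [mcaa,zaba,bfeu] add [txxy,yfn] -> 10 lines: mmxaj tard brq txxy yfn okdjq vdigr xircs wbab ykoc
Hunk 5: at line 3 remove [yfn,okdjq,vdigr] add [enw,ush] -> 9 lines: mmxaj tard brq txxy enw ush xircs wbab ykoc
Hunk 6: at line 1 remove [brq,txxy,enw] add [azy] -> 7 lines: mmxaj tard azy ush xircs wbab ykoc
Final line 3: azy

Answer: azy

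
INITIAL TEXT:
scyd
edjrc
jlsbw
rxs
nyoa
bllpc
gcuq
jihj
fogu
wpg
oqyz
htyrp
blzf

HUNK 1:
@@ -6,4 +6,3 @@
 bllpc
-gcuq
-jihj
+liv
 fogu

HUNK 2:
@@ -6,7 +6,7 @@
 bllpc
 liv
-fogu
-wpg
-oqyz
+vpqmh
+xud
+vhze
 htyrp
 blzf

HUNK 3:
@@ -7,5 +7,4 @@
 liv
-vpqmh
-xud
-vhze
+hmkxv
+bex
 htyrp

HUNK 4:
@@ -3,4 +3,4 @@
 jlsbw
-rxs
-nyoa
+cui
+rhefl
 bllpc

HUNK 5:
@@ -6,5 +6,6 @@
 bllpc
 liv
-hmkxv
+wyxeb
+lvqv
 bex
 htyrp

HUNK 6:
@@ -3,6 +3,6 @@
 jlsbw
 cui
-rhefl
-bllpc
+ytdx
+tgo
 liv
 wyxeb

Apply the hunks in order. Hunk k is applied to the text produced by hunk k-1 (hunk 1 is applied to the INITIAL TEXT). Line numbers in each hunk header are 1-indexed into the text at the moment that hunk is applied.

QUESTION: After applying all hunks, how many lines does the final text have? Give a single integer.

Answer: 12

Derivation:
Hunk 1: at line 6 remove [gcuq,jihj] add [liv] -> 12 lines: scyd edjrc jlsbw rxs nyoa bllpc liv fogu wpg oqyz htyrp blzf
Hunk 2: at line 6 remove [fogu,wpg,oqyz] add [vpqmh,xud,vhze] -> 12 lines: scyd edjrc jlsbw rxs nyoa bllpc liv vpqmh xud vhze htyrp blzf
Hunk 3: at line 7 remove [vpqmh,xud,vhze] add [hmkxv,bex] -> 11 lines: scyd edjrc jlsbw rxs nyoa bllpc liv hmkxv bex htyrp blzf
Hunk 4: at line 3 remove [rxs,nyoa] add [cui,rhefl] -> 11 lines: scyd edjrc jlsbw cui rhefl bllpc liv hmkxv bex htyrp blzf
Hunk 5: at line 6 remove [hmkxv] add [wyxeb,lvqv] -> 12 lines: scyd edjrc jlsbw cui rhefl bllpc liv wyxeb lvqv bex htyrp blzf
Hunk 6: at line 3 remove [rhefl,bllpc] add [ytdx,tgo] -> 12 lines: scyd edjrc jlsbw cui ytdx tgo liv wyxeb lvqv bex htyrp blzf
Final line count: 12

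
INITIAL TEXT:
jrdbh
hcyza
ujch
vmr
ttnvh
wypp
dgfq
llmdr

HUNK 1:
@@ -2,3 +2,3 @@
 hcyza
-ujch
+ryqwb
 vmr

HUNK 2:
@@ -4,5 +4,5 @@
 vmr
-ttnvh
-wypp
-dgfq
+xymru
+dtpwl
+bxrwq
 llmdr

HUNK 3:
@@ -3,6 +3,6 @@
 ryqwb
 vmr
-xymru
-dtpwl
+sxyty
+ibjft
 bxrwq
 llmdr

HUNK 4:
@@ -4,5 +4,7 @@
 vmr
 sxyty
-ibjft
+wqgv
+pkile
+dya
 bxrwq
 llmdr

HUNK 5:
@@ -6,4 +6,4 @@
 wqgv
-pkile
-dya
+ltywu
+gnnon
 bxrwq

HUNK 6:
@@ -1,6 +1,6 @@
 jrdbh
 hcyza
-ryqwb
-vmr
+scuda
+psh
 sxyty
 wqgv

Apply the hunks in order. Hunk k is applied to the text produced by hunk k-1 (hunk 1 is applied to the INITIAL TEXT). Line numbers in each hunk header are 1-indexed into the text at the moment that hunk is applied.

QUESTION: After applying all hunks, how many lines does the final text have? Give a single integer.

Hunk 1: at line 2 remove [ujch] add [ryqwb] -> 8 lines: jrdbh hcyza ryqwb vmr ttnvh wypp dgfq llmdr
Hunk 2: at line 4 remove [ttnvh,wypp,dgfq] add [xymru,dtpwl,bxrwq] -> 8 lines: jrdbh hcyza ryqwb vmr xymru dtpwl bxrwq llmdr
Hunk 3: at line 3 remove [xymru,dtpwl] add [sxyty,ibjft] -> 8 lines: jrdbh hcyza ryqwb vmr sxyty ibjft bxrwq llmdr
Hunk 4: at line 4 remove [ibjft] add [wqgv,pkile,dya] -> 10 lines: jrdbh hcyza ryqwb vmr sxyty wqgv pkile dya bxrwq llmdr
Hunk 5: at line 6 remove [pkile,dya] add [ltywu,gnnon] -> 10 lines: jrdbh hcyza ryqwb vmr sxyty wqgv ltywu gnnon bxrwq llmdr
Hunk 6: at line 1 remove [ryqwb,vmr] add [scuda,psh] -> 10 lines: jrdbh hcyza scuda psh sxyty wqgv ltywu gnnon bxrwq llmdr
Final line count: 10

Answer: 10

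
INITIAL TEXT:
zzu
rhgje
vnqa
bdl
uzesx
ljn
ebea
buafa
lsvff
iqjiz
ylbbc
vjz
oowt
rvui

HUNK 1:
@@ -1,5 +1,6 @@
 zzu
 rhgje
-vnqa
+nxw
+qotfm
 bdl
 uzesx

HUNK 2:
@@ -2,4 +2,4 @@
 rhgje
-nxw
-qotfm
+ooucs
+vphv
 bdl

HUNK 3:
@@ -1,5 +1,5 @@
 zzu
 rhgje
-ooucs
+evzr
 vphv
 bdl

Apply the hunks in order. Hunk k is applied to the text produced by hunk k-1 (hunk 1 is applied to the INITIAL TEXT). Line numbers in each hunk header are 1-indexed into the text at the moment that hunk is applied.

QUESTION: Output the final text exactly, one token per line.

Hunk 1: at line 1 remove [vnqa] add [nxw,qotfm] -> 15 lines: zzu rhgje nxw qotfm bdl uzesx ljn ebea buafa lsvff iqjiz ylbbc vjz oowt rvui
Hunk 2: at line 2 remove [nxw,qotfm] add [ooucs,vphv] -> 15 lines: zzu rhgje ooucs vphv bdl uzesx ljn ebea buafa lsvff iqjiz ylbbc vjz oowt rvui
Hunk 3: at line 1 remove [ooucs] add [evzr] -> 15 lines: zzu rhgje evzr vphv bdl uzesx ljn ebea buafa lsvff iqjiz ylbbc vjz oowt rvui

Answer: zzu
rhgje
evzr
vphv
bdl
uzesx
ljn
ebea
buafa
lsvff
iqjiz
ylbbc
vjz
oowt
rvui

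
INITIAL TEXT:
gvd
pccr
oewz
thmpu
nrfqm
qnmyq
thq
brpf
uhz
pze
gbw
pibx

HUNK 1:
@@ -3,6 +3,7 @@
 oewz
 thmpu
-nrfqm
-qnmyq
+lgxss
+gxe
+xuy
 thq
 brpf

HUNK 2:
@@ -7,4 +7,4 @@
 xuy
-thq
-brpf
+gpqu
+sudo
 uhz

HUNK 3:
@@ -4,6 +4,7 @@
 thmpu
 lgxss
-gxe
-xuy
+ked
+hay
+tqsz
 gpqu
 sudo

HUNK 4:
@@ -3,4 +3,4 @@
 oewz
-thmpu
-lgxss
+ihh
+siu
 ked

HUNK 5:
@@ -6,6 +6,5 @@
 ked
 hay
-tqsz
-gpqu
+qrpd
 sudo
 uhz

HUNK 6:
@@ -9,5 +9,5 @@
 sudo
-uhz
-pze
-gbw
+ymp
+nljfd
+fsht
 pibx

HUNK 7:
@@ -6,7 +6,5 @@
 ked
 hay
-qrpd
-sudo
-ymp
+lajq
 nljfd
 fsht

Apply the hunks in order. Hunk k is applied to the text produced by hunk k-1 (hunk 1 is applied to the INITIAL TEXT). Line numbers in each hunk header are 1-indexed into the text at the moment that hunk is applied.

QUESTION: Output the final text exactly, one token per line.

Answer: gvd
pccr
oewz
ihh
siu
ked
hay
lajq
nljfd
fsht
pibx

Derivation:
Hunk 1: at line 3 remove [nrfqm,qnmyq] add [lgxss,gxe,xuy] -> 13 lines: gvd pccr oewz thmpu lgxss gxe xuy thq brpf uhz pze gbw pibx
Hunk 2: at line 7 remove [thq,brpf] add [gpqu,sudo] -> 13 lines: gvd pccr oewz thmpu lgxss gxe xuy gpqu sudo uhz pze gbw pibx
Hunk 3: at line 4 remove [gxe,xuy] add [ked,hay,tqsz] -> 14 lines: gvd pccr oewz thmpu lgxss ked hay tqsz gpqu sudo uhz pze gbw pibx
Hunk 4: at line 3 remove [thmpu,lgxss] add [ihh,siu] -> 14 lines: gvd pccr oewz ihh siu ked hay tqsz gpqu sudo uhz pze gbw pibx
Hunk 5: at line 6 remove [tqsz,gpqu] add [qrpd] -> 13 lines: gvd pccr oewz ihh siu ked hay qrpd sudo uhz pze gbw pibx
Hunk 6: at line 9 remove [uhz,pze,gbw] add [ymp,nljfd,fsht] -> 13 lines: gvd pccr oewz ihh siu ked hay qrpd sudo ymp nljfd fsht pibx
Hunk 7: at line 6 remove [qrpd,sudo,ymp] add [lajq] -> 11 lines: gvd pccr oewz ihh siu ked hay lajq nljfd fsht pibx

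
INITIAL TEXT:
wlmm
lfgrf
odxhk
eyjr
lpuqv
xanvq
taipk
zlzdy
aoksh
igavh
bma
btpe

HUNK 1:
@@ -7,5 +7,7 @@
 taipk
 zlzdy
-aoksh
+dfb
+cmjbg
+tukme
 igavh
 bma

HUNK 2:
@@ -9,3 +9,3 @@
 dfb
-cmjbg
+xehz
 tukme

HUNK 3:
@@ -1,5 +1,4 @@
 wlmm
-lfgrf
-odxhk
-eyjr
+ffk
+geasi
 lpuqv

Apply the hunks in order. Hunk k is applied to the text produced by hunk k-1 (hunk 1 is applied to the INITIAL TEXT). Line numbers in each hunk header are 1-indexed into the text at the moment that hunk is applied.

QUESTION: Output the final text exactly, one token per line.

Hunk 1: at line 7 remove [aoksh] add [dfb,cmjbg,tukme] -> 14 lines: wlmm lfgrf odxhk eyjr lpuqv xanvq taipk zlzdy dfb cmjbg tukme igavh bma btpe
Hunk 2: at line 9 remove [cmjbg] add [xehz] -> 14 lines: wlmm lfgrf odxhk eyjr lpuqv xanvq taipk zlzdy dfb xehz tukme igavh bma btpe
Hunk 3: at line 1 remove [lfgrf,odxhk,eyjr] add [ffk,geasi] -> 13 lines: wlmm ffk geasi lpuqv xanvq taipk zlzdy dfb xehz tukme igavh bma btpe

Answer: wlmm
ffk
geasi
lpuqv
xanvq
taipk
zlzdy
dfb
xehz
tukme
igavh
bma
btpe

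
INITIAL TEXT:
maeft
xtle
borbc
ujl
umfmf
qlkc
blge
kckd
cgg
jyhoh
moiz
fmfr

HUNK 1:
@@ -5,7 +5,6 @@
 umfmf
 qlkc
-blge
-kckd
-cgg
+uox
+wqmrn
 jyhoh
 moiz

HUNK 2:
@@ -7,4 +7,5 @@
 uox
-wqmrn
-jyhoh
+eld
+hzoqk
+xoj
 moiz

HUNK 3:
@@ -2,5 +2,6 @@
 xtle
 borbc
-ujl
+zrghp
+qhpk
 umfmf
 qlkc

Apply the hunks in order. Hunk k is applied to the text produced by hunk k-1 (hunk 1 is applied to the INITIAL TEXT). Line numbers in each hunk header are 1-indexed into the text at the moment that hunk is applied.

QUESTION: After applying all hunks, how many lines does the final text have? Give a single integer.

Hunk 1: at line 5 remove [blge,kckd,cgg] add [uox,wqmrn] -> 11 lines: maeft xtle borbc ujl umfmf qlkc uox wqmrn jyhoh moiz fmfr
Hunk 2: at line 7 remove [wqmrn,jyhoh] add [eld,hzoqk,xoj] -> 12 lines: maeft xtle borbc ujl umfmf qlkc uox eld hzoqk xoj moiz fmfr
Hunk 3: at line 2 remove [ujl] add [zrghp,qhpk] -> 13 lines: maeft xtle borbc zrghp qhpk umfmf qlkc uox eld hzoqk xoj moiz fmfr
Final line count: 13

Answer: 13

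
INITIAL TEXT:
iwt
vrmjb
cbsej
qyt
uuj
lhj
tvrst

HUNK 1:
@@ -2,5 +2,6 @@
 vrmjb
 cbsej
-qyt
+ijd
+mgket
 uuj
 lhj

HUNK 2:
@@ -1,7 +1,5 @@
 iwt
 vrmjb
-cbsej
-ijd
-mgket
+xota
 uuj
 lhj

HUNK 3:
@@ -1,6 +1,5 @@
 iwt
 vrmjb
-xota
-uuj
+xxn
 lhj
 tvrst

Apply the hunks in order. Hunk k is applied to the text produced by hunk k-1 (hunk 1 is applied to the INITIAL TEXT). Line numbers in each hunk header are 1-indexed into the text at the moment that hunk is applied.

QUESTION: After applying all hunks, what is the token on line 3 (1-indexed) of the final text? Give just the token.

Answer: xxn

Derivation:
Hunk 1: at line 2 remove [qyt] add [ijd,mgket] -> 8 lines: iwt vrmjb cbsej ijd mgket uuj lhj tvrst
Hunk 2: at line 1 remove [cbsej,ijd,mgket] add [xota] -> 6 lines: iwt vrmjb xota uuj lhj tvrst
Hunk 3: at line 1 remove [xota,uuj] add [xxn] -> 5 lines: iwt vrmjb xxn lhj tvrst
Final line 3: xxn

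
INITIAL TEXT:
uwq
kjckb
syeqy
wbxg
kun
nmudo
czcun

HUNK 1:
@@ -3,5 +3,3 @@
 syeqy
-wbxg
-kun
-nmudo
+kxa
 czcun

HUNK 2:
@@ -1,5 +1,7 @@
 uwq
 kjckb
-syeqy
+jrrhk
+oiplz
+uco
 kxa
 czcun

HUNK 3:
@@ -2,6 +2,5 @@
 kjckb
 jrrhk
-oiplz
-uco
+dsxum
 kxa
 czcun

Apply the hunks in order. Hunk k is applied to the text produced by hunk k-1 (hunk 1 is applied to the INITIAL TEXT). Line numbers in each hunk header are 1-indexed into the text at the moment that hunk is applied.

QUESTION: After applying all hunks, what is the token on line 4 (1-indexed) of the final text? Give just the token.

Hunk 1: at line 3 remove [wbxg,kun,nmudo] add [kxa] -> 5 lines: uwq kjckb syeqy kxa czcun
Hunk 2: at line 1 remove [syeqy] add [jrrhk,oiplz,uco] -> 7 lines: uwq kjckb jrrhk oiplz uco kxa czcun
Hunk 3: at line 2 remove [oiplz,uco] add [dsxum] -> 6 lines: uwq kjckb jrrhk dsxum kxa czcun
Final line 4: dsxum

Answer: dsxum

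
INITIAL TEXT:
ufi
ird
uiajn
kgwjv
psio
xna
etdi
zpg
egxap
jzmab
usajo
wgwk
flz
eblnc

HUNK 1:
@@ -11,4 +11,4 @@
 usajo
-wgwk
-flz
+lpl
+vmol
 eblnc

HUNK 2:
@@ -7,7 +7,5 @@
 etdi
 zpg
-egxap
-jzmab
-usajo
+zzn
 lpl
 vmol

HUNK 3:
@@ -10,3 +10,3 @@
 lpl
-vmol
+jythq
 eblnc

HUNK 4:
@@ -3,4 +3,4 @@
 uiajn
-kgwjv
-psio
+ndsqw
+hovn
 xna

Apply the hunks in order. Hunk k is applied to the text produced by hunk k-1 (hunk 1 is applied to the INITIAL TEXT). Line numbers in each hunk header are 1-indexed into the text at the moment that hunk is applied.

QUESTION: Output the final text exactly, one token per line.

Answer: ufi
ird
uiajn
ndsqw
hovn
xna
etdi
zpg
zzn
lpl
jythq
eblnc

Derivation:
Hunk 1: at line 11 remove [wgwk,flz] add [lpl,vmol] -> 14 lines: ufi ird uiajn kgwjv psio xna etdi zpg egxap jzmab usajo lpl vmol eblnc
Hunk 2: at line 7 remove [egxap,jzmab,usajo] add [zzn] -> 12 lines: ufi ird uiajn kgwjv psio xna etdi zpg zzn lpl vmol eblnc
Hunk 3: at line 10 remove [vmol] add [jythq] -> 12 lines: ufi ird uiajn kgwjv psio xna etdi zpg zzn lpl jythq eblnc
Hunk 4: at line 3 remove [kgwjv,psio] add [ndsqw,hovn] -> 12 lines: ufi ird uiajn ndsqw hovn xna etdi zpg zzn lpl jythq eblnc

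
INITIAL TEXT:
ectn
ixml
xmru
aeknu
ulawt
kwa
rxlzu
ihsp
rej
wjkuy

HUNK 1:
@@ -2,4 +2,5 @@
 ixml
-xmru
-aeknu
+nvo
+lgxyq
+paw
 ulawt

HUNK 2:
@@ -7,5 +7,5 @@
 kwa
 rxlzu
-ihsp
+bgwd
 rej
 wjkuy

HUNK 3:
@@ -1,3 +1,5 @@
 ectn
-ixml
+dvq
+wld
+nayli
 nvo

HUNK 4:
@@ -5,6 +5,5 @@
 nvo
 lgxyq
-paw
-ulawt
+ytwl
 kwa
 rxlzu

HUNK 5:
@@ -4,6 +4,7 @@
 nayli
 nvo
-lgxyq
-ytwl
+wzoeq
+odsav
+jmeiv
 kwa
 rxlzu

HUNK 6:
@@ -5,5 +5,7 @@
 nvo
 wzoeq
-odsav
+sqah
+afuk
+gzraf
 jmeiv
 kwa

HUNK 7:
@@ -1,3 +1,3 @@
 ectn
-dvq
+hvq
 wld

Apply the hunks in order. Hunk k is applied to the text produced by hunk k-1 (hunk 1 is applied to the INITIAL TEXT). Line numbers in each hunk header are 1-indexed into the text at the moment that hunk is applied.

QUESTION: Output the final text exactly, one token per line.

Hunk 1: at line 2 remove [xmru,aeknu] add [nvo,lgxyq,paw] -> 11 lines: ectn ixml nvo lgxyq paw ulawt kwa rxlzu ihsp rej wjkuy
Hunk 2: at line 7 remove [ihsp] add [bgwd] -> 11 lines: ectn ixml nvo lgxyq paw ulawt kwa rxlzu bgwd rej wjkuy
Hunk 3: at line 1 remove [ixml] add [dvq,wld,nayli] -> 13 lines: ectn dvq wld nayli nvo lgxyq paw ulawt kwa rxlzu bgwd rej wjkuy
Hunk 4: at line 5 remove [paw,ulawt] add [ytwl] -> 12 lines: ectn dvq wld nayli nvo lgxyq ytwl kwa rxlzu bgwd rej wjkuy
Hunk 5: at line 4 remove [lgxyq,ytwl] add [wzoeq,odsav,jmeiv] -> 13 lines: ectn dvq wld nayli nvo wzoeq odsav jmeiv kwa rxlzu bgwd rej wjkuy
Hunk 6: at line 5 remove [odsav] add [sqah,afuk,gzraf] -> 15 lines: ectn dvq wld nayli nvo wzoeq sqah afuk gzraf jmeiv kwa rxlzu bgwd rej wjkuy
Hunk 7: at line 1 remove [dvq] add [hvq] -> 15 lines: ectn hvq wld nayli nvo wzoeq sqah afuk gzraf jmeiv kwa rxlzu bgwd rej wjkuy

Answer: ectn
hvq
wld
nayli
nvo
wzoeq
sqah
afuk
gzraf
jmeiv
kwa
rxlzu
bgwd
rej
wjkuy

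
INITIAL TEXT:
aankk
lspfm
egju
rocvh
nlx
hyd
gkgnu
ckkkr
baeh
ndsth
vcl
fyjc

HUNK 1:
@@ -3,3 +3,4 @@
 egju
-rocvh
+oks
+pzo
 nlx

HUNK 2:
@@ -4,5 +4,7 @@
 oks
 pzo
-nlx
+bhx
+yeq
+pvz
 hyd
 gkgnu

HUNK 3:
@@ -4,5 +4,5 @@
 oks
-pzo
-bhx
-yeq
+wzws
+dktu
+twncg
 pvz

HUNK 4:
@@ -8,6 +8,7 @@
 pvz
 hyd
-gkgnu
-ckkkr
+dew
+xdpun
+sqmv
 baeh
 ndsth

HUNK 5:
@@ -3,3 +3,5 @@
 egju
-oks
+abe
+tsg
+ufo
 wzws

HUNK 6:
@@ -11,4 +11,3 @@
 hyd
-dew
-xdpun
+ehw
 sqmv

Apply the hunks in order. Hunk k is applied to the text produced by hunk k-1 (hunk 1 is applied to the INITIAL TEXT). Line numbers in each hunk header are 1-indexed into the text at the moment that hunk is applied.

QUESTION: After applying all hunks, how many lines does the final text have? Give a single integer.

Answer: 17

Derivation:
Hunk 1: at line 3 remove [rocvh] add [oks,pzo] -> 13 lines: aankk lspfm egju oks pzo nlx hyd gkgnu ckkkr baeh ndsth vcl fyjc
Hunk 2: at line 4 remove [nlx] add [bhx,yeq,pvz] -> 15 lines: aankk lspfm egju oks pzo bhx yeq pvz hyd gkgnu ckkkr baeh ndsth vcl fyjc
Hunk 3: at line 4 remove [pzo,bhx,yeq] add [wzws,dktu,twncg] -> 15 lines: aankk lspfm egju oks wzws dktu twncg pvz hyd gkgnu ckkkr baeh ndsth vcl fyjc
Hunk 4: at line 8 remove [gkgnu,ckkkr] add [dew,xdpun,sqmv] -> 16 lines: aankk lspfm egju oks wzws dktu twncg pvz hyd dew xdpun sqmv baeh ndsth vcl fyjc
Hunk 5: at line 3 remove [oks] add [abe,tsg,ufo] -> 18 lines: aankk lspfm egju abe tsg ufo wzws dktu twncg pvz hyd dew xdpun sqmv baeh ndsth vcl fyjc
Hunk 6: at line 11 remove [dew,xdpun] add [ehw] -> 17 lines: aankk lspfm egju abe tsg ufo wzws dktu twncg pvz hyd ehw sqmv baeh ndsth vcl fyjc
Final line count: 17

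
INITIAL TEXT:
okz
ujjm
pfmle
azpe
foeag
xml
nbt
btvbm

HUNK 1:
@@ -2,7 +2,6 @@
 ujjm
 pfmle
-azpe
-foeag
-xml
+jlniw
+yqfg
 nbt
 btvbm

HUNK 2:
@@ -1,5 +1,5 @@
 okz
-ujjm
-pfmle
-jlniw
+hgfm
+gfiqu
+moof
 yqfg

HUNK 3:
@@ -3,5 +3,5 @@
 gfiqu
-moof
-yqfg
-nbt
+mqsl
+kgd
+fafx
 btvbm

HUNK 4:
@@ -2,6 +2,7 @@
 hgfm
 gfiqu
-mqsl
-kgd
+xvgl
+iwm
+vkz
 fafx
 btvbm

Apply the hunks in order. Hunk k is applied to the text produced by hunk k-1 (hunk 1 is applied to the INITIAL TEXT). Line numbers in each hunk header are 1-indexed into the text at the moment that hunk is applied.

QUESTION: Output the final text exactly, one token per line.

Answer: okz
hgfm
gfiqu
xvgl
iwm
vkz
fafx
btvbm

Derivation:
Hunk 1: at line 2 remove [azpe,foeag,xml] add [jlniw,yqfg] -> 7 lines: okz ujjm pfmle jlniw yqfg nbt btvbm
Hunk 2: at line 1 remove [ujjm,pfmle,jlniw] add [hgfm,gfiqu,moof] -> 7 lines: okz hgfm gfiqu moof yqfg nbt btvbm
Hunk 3: at line 3 remove [moof,yqfg,nbt] add [mqsl,kgd,fafx] -> 7 lines: okz hgfm gfiqu mqsl kgd fafx btvbm
Hunk 4: at line 2 remove [mqsl,kgd] add [xvgl,iwm,vkz] -> 8 lines: okz hgfm gfiqu xvgl iwm vkz fafx btvbm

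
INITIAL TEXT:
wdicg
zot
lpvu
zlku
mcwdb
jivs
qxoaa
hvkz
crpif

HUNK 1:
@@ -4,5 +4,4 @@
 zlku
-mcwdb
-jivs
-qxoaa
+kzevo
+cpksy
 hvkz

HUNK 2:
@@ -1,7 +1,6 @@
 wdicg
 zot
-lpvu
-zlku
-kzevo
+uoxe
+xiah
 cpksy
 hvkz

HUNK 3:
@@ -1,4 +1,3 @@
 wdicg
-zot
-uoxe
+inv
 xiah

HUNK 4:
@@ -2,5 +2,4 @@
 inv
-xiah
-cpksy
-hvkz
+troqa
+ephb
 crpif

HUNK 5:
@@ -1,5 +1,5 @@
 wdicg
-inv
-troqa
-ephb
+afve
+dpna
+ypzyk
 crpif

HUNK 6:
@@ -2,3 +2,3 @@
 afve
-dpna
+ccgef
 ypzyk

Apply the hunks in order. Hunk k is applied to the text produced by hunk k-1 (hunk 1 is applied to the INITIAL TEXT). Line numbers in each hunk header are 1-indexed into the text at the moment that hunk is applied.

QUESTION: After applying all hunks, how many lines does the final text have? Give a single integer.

Answer: 5

Derivation:
Hunk 1: at line 4 remove [mcwdb,jivs,qxoaa] add [kzevo,cpksy] -> 8 lines: wdicg zot lpvu zlku kzevo cpksy hvkz crpif
Hunk 2: at line 1 remove [lpvu,zlku,kzevo] add [uoxe,xiah] -> 7 lines: wdicg zot uoxe xiah cpksy hvkz crpif
Hunk 3: at line 1 remove [zot,uoxe] add [inv] -> 6 lines: wdicg inv xiah cpksy hvkz crpif
Hunk 4: at line 2 remove [xiah,cpksy,hvkz] add [troqa,ephb] -> 5 lines: wdicg inv troqa ephb crpif
Hunk 5: at line 1 remove [inv,troqa,ephb] add [afve,dpna,ypzyk] -> 5 lines: wdicg afve dpna ypzyk crpif
Hunk 6: at line 2 remove [dpna] add [ccgef] -> 5 lines: wdicg afve ccgef ypzyk crpif
Final line count: 5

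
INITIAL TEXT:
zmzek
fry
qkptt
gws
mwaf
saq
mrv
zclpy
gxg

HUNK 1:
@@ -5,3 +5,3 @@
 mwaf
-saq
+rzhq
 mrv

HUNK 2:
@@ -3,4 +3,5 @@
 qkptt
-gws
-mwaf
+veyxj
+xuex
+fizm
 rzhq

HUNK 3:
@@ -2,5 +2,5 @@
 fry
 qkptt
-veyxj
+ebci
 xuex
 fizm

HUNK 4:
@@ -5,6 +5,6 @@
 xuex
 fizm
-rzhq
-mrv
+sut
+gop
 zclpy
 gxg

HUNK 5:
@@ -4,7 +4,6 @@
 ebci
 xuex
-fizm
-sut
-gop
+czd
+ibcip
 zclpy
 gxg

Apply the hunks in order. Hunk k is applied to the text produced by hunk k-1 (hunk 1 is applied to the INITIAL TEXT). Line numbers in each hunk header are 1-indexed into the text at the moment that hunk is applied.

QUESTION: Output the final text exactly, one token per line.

Answer: zmzek
fry
qkptt
ebci
xuex
czd
ibcip
zclpy
gxg

Derivation:
Hunk 1: at line 5 remove [saq] add [rzhq] -> 9 lines: zmzek fry qkptt gws mwaf rzhq mrv zclpy gxg
Hunk 2: at line 3 remove [gws,mwaf] add [veyxj,xuex,fizm] -> 10 lines: zmzek fry qkptt veyxj xuex fizm rzhq mrv zclpy gxg
Hunk 3: at line 2 remove [veyxj] add [ebci] -> 10 lines: zmzek fry qkptt ebci xuex fizm rzhq mrv zclpy gxg
Hunk 4: at line 5 remove [rzhq,mrv] add [sut,gop] -> 10 lines: zmzek fry qkptt ebci xuex fizm sut gop zclpy gxg
Hunk 5: at line 4 remove [fizm,sut,gop] add [czd,ibcip] -> 9 lines: zmzek fry qkptt ebci xuex czd ibcip zclpy gxg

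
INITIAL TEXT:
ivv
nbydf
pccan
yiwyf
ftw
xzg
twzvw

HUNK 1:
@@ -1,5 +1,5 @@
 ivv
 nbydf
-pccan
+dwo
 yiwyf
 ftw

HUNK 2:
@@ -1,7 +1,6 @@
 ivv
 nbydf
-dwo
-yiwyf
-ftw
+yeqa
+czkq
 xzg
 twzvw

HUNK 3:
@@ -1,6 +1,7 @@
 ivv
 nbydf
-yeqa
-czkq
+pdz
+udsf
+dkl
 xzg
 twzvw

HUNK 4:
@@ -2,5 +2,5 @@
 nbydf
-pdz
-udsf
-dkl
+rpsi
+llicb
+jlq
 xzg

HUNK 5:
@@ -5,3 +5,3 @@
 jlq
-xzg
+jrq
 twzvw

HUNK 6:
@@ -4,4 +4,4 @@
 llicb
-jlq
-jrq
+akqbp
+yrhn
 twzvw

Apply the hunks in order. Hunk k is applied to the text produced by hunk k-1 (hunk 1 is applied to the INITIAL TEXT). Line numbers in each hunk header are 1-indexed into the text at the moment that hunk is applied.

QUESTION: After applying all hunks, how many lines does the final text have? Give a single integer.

Hunk 1: at line 1 remove [pccan] add [dwo] -> 7 lines: ivv nbydf dwo yiwyf ftw xzg twzvw
Hunk 2: at line 1 remove [dwo,yiwyf,ftw] add [yeqa,czkq] -> 6 lines: ivv nbydf yeqa czkq xzg twzvw
Hunk 3: at line 1 remove [yeqa,czkq] add [pdz,udsf,dkl] -> 7 lines: ivv nbydf pdz udsf dkl xzg twzvw
Hunk 4: at line 2 remove [pdz,udsf,dkl] add [rpsi,llicb,jlq] -> 7 lines: ivv nbydf rpsi llicb jlq xzg twzvw
Hunk 5: at line 5 remove [xzg] add [jrq] -> 7 lines: ivv nbydf rpsi llicb jlq jrq twzvw
Hunk 6: at line 4 remove [jlq,jrq] add [akqbp,yrhn] -> 7 lines: ivv nbydf rpsi llicb akqbp yrhn twzvw
Final line count: 7

Answer: 7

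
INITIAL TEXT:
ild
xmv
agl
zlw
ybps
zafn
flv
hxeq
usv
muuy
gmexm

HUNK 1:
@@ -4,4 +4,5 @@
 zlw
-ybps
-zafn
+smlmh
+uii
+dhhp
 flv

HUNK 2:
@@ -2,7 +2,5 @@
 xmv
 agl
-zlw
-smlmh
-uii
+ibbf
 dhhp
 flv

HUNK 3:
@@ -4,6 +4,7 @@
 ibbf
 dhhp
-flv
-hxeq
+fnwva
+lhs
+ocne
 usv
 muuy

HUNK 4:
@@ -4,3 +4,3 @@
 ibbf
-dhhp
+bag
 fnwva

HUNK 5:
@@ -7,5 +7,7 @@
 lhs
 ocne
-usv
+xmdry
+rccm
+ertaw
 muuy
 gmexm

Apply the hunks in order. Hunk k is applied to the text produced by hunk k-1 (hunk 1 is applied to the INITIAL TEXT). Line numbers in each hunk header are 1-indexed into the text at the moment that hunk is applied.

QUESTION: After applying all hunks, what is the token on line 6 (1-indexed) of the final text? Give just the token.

Answer: fnwva

Derivation:
Hunk 1: at line 4 remove [ybps,zafn] add [smlmh,uii,dhhp] -> 12 lines: ild xmv agl zlw smlmh uii dhhp flv hxeq usv muuy gmexm
Hunk 2: at line 2 remove [zlw,smlmh,uii] add [ibbf] -> 10 lines: ild xmv agl ibbf dhhp flv hxeq usv muuy gmexm
Hunk 3: at line 4 remove [flv,hxeq] add [fnwva,lhs,ocne] -> 11 lines: ild xmv agl ibbf dhhp fnwva lhs ocne usv muuy gmexm
Hunk 4: at line 4 remove [dhhp] add [bag] -> 11 lines: ild xmv agl ibbf bag fnwva lhs ocne usv muuy gmexm
Hunk 5: at line 7 remove [usv] add [xmdry,rccm,ertaw] -> 13 lines: ild xmv agl ibbf bag fnwva lhs ocne xmdry rccm ertaw muuy gmexm
Final line 6: fnwva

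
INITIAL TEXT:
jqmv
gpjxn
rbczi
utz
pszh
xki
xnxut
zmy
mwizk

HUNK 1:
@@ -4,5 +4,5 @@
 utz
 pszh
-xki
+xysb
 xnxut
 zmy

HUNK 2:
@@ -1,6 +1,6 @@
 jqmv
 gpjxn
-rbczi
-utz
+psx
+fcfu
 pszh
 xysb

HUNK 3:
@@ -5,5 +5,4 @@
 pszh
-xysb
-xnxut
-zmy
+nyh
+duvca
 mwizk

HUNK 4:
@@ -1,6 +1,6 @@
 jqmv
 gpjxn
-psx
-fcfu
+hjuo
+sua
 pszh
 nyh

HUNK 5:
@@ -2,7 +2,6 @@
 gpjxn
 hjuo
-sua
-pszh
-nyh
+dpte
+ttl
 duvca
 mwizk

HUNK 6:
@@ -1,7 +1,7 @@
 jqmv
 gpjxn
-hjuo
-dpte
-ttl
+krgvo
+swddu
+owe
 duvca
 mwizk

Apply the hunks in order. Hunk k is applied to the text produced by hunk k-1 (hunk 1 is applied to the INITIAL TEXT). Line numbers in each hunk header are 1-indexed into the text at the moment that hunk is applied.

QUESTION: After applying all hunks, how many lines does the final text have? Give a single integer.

Hunk 1: at line 4 remove [xki] add [xysb] -> 9 lines: jqmv gpjxn rbczi utz pszh xysb xnxut zmy mwizk
Hunk 2: at line 1 remove [rbczi,utz] add [psx,fcfu] -> 9 lines: jqmv gpjxn psx fcfu pszh xysb xnxut zmy mwizk
Hunk 3: at line 5 remove [xysb,xnxut,zmy] add [nyh,duvca] -> 8 lines: jqmv gpjxn psx fcfu pszh nyh duvca mwizk
Hunk 4: at line 1 remove [psx,fcfu] add [hjuo,sua] -> 8 lines: jqmv gpjxn hjuo sua pszh nyh duvca mwizk
Hunk 5: at line 2 remove [sua,pszh,nyh] add [dpte,ttl] -> 7 lines: jqmv gpjxn hjuo dpte ttl duvca mwizk
Hunk 6: at line 1 remove [hjuo,dpte,ttl] add [krgvo,swddu,owe] -> 7 lines: jqmv gpjxn krgvo swddu owe duvca mwizk
Final line count: 7

Answer: 7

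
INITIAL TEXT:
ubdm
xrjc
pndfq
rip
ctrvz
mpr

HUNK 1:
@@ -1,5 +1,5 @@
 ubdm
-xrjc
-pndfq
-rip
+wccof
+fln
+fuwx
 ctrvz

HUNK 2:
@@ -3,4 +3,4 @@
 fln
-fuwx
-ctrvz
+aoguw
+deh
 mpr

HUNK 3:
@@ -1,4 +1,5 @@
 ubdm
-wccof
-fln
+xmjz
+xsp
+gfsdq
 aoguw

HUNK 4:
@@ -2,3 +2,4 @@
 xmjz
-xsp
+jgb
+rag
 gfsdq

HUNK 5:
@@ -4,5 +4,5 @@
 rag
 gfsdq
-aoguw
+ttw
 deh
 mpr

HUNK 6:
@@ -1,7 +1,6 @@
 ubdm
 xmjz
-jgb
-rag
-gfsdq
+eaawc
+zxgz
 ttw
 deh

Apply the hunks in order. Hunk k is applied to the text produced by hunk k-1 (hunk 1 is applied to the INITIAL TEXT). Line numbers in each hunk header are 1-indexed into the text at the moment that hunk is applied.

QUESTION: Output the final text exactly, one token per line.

Answer: ubdm
xmjz
eaawc
zxgz
ttw
deh
mpr

Derivation:
Hunk 1: at line 1 remove [xrjc,pndfq,rip] add [wccof,fln,fuwx] -> 6 lines: ubdm wccof fln fuwx ctrvz mpr
Hunk 2: at line 3 remove [fuwx,ctrvz] add [aoguw,deh] -> 6 lines: ubdm wccof fln aoguw deh mpr
Hunk 3: at line 1 remove [wccof,fln] add [xmjz,xsp,gfsdq] -> 7 lines: ubdm xmjz xsp gfsdq aoguw deh mpr
Hunk 4: at line 2 remove [xsp] add [jgb,rag] -> 8 lines: ubdm xmjz jgb rag gfsdq aoguw deh mpr
Hunk 5: at line 4 remove [aoguw] add [ttw] -> 8 lines: ubdm xmjz jgb rag gfsdq ttw deh mpr
Hunk 6: at line 1 remove [jgb,rag,gfsdq] add [eaawc,zxgz] -> 7 lines: ubdm xmjz eaawc zxgz ttw deh mpr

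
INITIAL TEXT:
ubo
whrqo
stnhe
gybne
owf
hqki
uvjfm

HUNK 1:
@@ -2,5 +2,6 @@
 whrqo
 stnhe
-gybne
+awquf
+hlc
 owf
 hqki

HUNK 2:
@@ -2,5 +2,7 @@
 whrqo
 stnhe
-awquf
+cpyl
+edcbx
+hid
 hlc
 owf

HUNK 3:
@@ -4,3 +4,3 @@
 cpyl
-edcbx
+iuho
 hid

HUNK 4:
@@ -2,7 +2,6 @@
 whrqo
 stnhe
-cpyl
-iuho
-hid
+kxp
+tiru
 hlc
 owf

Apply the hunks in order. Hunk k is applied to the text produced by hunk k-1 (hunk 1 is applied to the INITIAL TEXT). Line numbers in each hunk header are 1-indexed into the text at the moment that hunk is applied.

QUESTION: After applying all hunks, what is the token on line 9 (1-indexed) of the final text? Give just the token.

Hunk 1: at line 2 remove [gybne] add [awquf,hlc] -> 8 lines: ubo whrqo stnhe awquf hlc owf hqki uvjfm
Hunk 2: at line 2 remove [awquf] add [cpyl,edcbx,hid] -> 10 lines: ubo whrqo stnhe cpyl edcbx hid hlc owf hqki uvjfm
Hunk 3: at line 4 remove [edcbx] add [iuho] -> 10 lines: ubo whrqo stnhe cpyl iuho hid hlc owf hqki uvjfm
Hunk 4: at line 2 remove [cpyl,iuho,hid] add [kxp,tiru] -> 9 lines: ubo whrqo stnhe kxp tiru hlc owf hqki uvjfm
Final line 9: uvjfm

Answer: uvjfm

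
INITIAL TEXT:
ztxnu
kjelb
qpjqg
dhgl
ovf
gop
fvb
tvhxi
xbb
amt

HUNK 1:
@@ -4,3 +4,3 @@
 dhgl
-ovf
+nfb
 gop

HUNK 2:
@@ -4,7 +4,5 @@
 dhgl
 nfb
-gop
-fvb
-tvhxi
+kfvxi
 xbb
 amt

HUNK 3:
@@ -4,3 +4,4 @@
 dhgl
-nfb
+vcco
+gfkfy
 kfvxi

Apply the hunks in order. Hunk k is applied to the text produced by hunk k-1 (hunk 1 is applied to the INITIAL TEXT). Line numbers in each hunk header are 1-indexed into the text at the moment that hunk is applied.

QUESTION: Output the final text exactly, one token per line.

Answer: ztxnu
kjelb
qpjqg
dhgl
vcco
gfkfy
kfvxi
xbb
amt

Derivation:
Hunk 1: at line 4 remove [ovf] add [nfb] -> 10 lines: ztxnu kjelb qpjqg dhgl nfb gop fvb tvhxi xbb amt
Hunk 2: at line 4 remove [gop,fvb,tvhxi] add [kfvxi] -> 8 lines: ztxnu kjelb qpjqg dhgl nfb kfvxi xbb amt
Hunk 3: at line 4 remove [nfb] add [vcco,gfkfy] -> 9 lines: ztxnu kjelb qpjqg dhgl vcco gfkfy kfvxi xbb amt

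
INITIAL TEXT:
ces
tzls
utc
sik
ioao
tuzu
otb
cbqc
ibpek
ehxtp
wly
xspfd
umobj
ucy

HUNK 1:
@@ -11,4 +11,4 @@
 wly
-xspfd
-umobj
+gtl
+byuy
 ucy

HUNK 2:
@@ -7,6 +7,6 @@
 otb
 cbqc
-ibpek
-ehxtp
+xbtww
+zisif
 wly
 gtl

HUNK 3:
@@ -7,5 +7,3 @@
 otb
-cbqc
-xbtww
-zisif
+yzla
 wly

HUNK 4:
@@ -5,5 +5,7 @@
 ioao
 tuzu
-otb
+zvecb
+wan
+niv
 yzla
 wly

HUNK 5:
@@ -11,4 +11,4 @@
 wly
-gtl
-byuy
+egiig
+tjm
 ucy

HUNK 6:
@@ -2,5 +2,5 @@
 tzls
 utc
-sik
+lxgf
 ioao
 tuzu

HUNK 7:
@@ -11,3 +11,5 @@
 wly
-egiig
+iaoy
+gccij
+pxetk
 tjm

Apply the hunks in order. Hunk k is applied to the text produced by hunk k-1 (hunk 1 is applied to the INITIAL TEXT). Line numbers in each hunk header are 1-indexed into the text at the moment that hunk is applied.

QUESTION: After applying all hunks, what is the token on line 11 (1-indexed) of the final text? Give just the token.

Hunk 1: at line 11 remove [xspfd,umobj] add [gtl,byuy] -> 14 lines: ces tzls utc sik ioao tuzu otb cbqc ibpek ehxtp wly gtl byuy ucy
Hunk 2: at line 7 remove [ibpek,ehxtp] add [xbtww,zisif] -> 14 lines: ces tzls utc sik ioao tuzu otb cbqc xbtww zisif wly gtl byuy ucy
Hunk 3: at line 7 remove [cbqc,xbtww,zisif] add [yzla] -> 12 lines: ces tzls utc sik ioao tuzu otb yzla wly gtl byuy ucy
Hunk 4: at line 5 remove [otb] add [zvecb,wan,niv] -> 14 lines: ces tzls utc sik ioao tuzu zvecb wan niv yzla wly gtl byuy ucy
Hunk 5: at line 11 remove [gtl,byuy] add [egiig,tjm] -> 14 lines: ces tzls utc sik ioao tuzu zvecb wan niv yzla wly egiig tjm ucy
Hunk 6: at line 2 remove [sik] add [lxgf] -> 14 lines: ces tzls utc lxgf ioao tuzu zvecb wan niv yzla wly egiig tjm ucy
Hunk 7: at line 11 remove [egiig] add [iaoy,gccij,pxetk] -> 16 lines: ces tzls utc lxgf ioao tuzu zvecb wan niv yzla wly iaoy gccij pxetk tjm ucy
Final line 11: wly

Answer: wly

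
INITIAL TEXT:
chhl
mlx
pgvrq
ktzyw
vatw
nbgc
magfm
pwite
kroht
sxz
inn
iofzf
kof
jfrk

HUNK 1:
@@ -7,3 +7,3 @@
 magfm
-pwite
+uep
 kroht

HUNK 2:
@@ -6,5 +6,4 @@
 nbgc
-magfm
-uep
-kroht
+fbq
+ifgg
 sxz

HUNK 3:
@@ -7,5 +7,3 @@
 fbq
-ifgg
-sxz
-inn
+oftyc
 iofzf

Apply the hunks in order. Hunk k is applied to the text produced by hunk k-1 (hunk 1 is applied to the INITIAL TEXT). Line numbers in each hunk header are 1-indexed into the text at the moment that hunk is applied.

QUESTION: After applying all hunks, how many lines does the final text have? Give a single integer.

Hunk 1: at line 7 remove [pwite] add [uep] -> 14 lines: chhl mlx pgvrq ktzyw vatw nbgc magfm uep kroht sxz inn iofzf kof jfrk
Hunk 2: at line 6 remove [magfm,uep,kroht] add [fbq,ifgg] -> 13 lines: chhl mlx pgvrq ktzyw vatw nbgc fbq ifgg sxz inn iofzf kof jfrk
Hunk 3: at line 7 remove [ifgg,sxz,inn] add [oftyc] -> 11 lines: chhl mlx pgvrq ktzyw vatw nbgc fbq oftyc iofzf kof jfrk
Final line count: 11

Answer: 11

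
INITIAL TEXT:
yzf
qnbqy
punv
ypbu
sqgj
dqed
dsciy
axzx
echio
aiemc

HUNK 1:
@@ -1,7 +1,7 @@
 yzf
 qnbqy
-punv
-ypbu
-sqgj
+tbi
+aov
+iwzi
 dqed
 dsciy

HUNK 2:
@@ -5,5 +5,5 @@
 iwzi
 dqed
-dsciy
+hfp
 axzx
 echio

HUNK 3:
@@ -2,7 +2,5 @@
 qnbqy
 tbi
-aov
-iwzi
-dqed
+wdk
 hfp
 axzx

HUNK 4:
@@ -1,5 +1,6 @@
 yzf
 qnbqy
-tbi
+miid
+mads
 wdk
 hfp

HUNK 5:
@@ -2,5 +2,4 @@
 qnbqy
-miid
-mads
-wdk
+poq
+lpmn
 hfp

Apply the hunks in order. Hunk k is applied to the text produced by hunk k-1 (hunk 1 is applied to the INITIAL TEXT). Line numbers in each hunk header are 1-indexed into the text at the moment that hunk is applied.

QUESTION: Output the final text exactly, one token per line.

Answer: yzf
qnbqy
poq
lpmn
hfp
axzx
echio
aiemc

Derivation:
Hunk 1: at line 1 remove [punv,ypbu,sqgj] add [tbi,aov,iwzi] -> 10 lines: yzf qnbqy tbi aov iwzi dqed dsciy axzx echio aiemc
Hunk 2: at line 5 remove [dsciy] add [hfp] -> 10 lines: yzf qnbqy tbi aov iwzi dqed hfp axzx echio aiemc
Hunk 3: at line 2 remove [aov,iwzi,dqed] add [wdk] -> 8 lines: yzf qnbqy tbi wdk hfp axzx echio aiemc
Hunk 4: at line 1 remove [tbi] add [miid,mads] -> 9 lines: yzf qnbqy miid mads wdk hfp axzx echio aiemc
Hunk 5: at line 2 remove [miid,mads,wdk] add [poq,lpmn] -> 8 lines: yzf qnbqy poq lpmn hfp axzx echio aiemc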